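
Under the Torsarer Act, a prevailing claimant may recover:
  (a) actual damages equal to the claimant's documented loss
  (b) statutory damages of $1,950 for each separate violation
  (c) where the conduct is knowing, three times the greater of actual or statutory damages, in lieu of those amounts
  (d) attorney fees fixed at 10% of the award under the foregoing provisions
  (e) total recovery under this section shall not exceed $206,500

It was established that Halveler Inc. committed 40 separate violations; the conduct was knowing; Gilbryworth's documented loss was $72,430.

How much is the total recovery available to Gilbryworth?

$206,500

Statutory damages: 40 × $1,950 = $78,000
Greater of actual damages ($72,430) or statutory damages ($78,000): $78,000
Trebled: 3 × $78,000 = $234,000
Attorney fees: 10% of $234,000 = $23,400
Total before cap: $234,000 + $23,400 = $257,400
Cap at $206,500: $257,400 exceeds the cap → $206,500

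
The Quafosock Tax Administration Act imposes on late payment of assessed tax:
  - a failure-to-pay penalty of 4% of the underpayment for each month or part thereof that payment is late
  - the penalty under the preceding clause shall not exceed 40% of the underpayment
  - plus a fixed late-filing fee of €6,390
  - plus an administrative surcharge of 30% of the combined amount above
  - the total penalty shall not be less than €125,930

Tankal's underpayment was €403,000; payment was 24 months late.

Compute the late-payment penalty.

€217,867

Accrued rate: 4% × 24 = 96%, capped at 40% → 40%
Failure-to-pay penalty: 40% of €403,000 = €161,200
Penalty before surcharge: €161,200 + €6,390 = €167,590
Administrative surcharge: 30% of €167,590 = €50,277
Total penalty: €167,590 + €50,277 = €217,867
Minimum €125,930: €217,867 meets the minimum, no increase.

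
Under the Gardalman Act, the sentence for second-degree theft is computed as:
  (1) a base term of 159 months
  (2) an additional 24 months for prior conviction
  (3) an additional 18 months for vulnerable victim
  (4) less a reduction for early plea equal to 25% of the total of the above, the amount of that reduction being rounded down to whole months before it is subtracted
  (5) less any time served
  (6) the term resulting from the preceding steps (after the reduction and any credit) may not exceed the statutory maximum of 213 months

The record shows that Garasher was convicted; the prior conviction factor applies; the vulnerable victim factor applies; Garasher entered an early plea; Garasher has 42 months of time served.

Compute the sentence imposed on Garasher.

Prior conviction enhancement: +24 months
Vulnerable victim enhancement: +18 months
Adjusted term: 159 months + 24 months + 18 months = 201 months
Early plea reduction: 25% of 201 months = 50 months (rounded down)
After reduction: 201 − 50 = 151 months
Less time served: 151 months − 42 months = 109 months
Cap at 213 months: 109 months is within the cap, no reduction.

109 months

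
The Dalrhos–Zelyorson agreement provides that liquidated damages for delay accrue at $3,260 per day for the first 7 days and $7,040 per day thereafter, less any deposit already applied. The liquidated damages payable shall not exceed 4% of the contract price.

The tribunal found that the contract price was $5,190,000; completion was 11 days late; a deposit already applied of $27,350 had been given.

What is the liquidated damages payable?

First 7 days: 7 × $3,260 = $22,820
Remaining days: (11 − 7) × $7,040 = $28,160
Accrued per-day damages: $22,820 + $28,160 = $50,980
Less deposit already applied: $50,980 − $27,350 = $23,630
Cap: 4% of $5,190,000 = $207,600
Cap at $207,600: $23,630 is within the cap, no reduction.

$23,630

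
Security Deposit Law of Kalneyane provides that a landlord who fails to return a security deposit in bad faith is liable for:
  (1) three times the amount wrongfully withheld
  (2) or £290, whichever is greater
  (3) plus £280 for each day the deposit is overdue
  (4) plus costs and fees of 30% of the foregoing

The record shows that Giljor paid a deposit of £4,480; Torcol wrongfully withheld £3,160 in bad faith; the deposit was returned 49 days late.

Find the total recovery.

Recovery: £30,160

Trebled: 3 × £3,160 = £9,480
Minimum £290: £9,480 meets the minimum, no increase.
Late-return penalty: 49 × £280 = £13,720
Damages plus late penalty: £9,480 + £13,720 = £23,200
Costs and fees: 30% of £23,200 = £6,960
Total recovery: £23,200 + £6,960 = £30,160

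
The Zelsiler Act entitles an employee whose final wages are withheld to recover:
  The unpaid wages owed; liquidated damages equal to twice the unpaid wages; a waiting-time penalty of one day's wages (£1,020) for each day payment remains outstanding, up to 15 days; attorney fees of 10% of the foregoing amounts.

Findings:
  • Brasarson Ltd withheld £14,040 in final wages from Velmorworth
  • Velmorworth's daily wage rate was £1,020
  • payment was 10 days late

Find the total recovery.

£57,552

Doubled: 2 × £14,040 = £28,080
Penalty days: min(10, 15) = 10
Waiting-time penalty: 10 × £1,020 = £10,200
Subtotal: £14,040 + £28,080 + £10,200 = £52,320
Attorney fees: 10% of £52,320 = £5,232
Total award: £52,320 + £5,232 = £57,552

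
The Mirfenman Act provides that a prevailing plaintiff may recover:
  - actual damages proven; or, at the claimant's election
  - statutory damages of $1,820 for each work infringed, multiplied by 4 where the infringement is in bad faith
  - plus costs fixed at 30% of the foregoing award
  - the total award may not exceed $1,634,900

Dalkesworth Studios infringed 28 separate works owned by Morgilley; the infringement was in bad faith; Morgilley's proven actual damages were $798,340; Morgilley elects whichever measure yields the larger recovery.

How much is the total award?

Statutory damages: 28 × $1,820 = $50,960
Multiplied by 4: 4 × $50,960 = $203,840
Greater of actual damages ($798,340) or enhanced statutory damages ($203,840): $798,340
Costs: 30% of $798,340 = $239,502
Award plus costs: $798,340 + $239,502 = $1,037,842
Cap at $1,634,900: $1,037,842 is within the cap, no reduction.

Award: $1,037,842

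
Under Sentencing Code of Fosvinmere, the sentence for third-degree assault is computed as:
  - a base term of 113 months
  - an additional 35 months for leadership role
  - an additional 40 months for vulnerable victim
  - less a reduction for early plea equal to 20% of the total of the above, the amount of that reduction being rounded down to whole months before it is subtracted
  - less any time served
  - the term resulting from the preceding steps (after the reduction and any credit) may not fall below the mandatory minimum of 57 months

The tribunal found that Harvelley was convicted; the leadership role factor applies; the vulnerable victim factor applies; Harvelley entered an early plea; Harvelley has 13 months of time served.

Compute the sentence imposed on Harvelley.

138 months

Leadership role enhancement: +35 months
Vulnerable victim enhancement: +40 months
Adjusted term: 113 months + 35 months + 40 months = 188 months
Early plea reduction: 20% of 188 months = 37 months (rounded down)
After reduction: 188 − 37 = 151 months
Less time served: 151 months − 13 months = 138 months
Minimum 57 months: 138 months meets the minimum, no increase.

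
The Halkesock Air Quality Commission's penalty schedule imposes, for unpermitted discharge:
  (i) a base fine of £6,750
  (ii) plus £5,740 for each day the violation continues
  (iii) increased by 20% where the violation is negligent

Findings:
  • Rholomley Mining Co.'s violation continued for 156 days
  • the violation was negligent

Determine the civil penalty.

Per-day component: 156 × £5,740 = £895,440
Base plus per-day: £6,750 + £895,440 = £902,190
Enhancement: 20% of £902,190 = £180,438
Enhanced fine: £902,190 + £180,438 = £1,082,628

£1,082,628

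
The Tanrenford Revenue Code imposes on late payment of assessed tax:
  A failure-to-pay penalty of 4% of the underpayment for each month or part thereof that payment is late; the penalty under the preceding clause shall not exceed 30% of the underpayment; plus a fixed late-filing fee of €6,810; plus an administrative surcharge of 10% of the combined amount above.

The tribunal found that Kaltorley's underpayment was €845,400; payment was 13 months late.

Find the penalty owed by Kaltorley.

Penalty: €286,473

Accrued rate: 4% × 13 = 52%, capped at 30% → 30%
Failure-to-pay penalty: 30% of €845,400 = €253,620
Penalty before surcharge: €253,620 + €6,810 = €260,430
Administrative surcharge: 10% of €260,430 = €26,043
Total penalty: €260,430 + €26,043 = €286,473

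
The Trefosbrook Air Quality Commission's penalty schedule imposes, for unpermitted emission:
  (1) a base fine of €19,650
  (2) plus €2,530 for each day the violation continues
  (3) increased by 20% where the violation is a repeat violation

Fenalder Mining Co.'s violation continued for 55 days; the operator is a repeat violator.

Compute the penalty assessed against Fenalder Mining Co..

Civil penalty: €190,560

Per-day component: 55 × €2,530 = €139,150
Base plus per-day: €19,650 + €139,150 = €158,800
Enhancement: 20% of €158,800 = €31,760
Enhanced fine: €158,800 + €31,760 = €190,560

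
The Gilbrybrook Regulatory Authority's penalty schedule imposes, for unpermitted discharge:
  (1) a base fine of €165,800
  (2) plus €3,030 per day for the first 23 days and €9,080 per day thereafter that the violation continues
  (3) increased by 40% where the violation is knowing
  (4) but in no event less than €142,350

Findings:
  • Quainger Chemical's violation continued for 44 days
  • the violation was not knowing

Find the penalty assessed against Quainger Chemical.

First 23 days: 23 × €3,030 = €69,690
Remaining days: (44 − 23) × €9,080 = €190,680
Per-day component: €69,690 + €190,680 = €260,370
Base plus per-day: €165,800 + €260,370 = €426,170
The violation was not knowing: no 40% increase.
Minimum €142,350: €426,170 meets the minimum, no increase.

€426,170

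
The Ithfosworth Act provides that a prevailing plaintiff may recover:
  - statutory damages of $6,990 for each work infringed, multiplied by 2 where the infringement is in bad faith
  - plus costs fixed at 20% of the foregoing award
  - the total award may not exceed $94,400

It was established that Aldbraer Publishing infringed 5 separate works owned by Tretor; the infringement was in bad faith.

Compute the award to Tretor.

$83,880

Statutory damages: 5 × $6,990 = $34,950
Doubled: 2 × $34,950 = $69,900
Costs: 20% of $69,900 = $13,980
Award plus costs: $69,900 + $13,980 = $83,880
Cap at $94,400: $83,880 is within the cap, no reduction.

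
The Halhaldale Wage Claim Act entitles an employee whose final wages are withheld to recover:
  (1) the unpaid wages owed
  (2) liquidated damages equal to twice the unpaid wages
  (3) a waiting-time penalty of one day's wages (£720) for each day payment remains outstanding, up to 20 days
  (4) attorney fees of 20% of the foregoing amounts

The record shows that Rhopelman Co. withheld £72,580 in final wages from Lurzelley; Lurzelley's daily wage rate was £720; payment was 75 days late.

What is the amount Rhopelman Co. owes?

Doubled: 2 × £72,580 = £145,160
Penalty days: min(75, 20) = 20
Waiting-time penalty: 20 × £720 = £14,400
Subtotal: £72,580 + £145,160 + £14,400 = £232,140
Attorney fees: 20% of £232,140 = £46,428
Total award: £232,140 + £46,428 = £278,568

£278,568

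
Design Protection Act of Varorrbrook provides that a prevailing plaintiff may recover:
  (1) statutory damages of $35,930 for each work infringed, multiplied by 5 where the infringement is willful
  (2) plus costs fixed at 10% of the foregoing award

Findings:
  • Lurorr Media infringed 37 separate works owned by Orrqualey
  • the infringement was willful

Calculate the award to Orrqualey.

$7,311,755

Statutory damages: 37 × $35,930 = $1,329,410
Multiplied by 5: 5 × $1,329,410 = $6,647,050
Costs: 10% of $6,647,050 = $664,705
Award plus costs: $6,647,050 + $664,705 = $7,311,755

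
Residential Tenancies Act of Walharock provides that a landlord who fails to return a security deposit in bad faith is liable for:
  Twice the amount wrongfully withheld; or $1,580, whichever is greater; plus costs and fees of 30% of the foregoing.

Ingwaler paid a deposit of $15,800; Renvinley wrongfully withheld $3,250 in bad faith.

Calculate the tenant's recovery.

Doubled: 2 × $3,250 = $6,500
Minimum $1,580: $6,500 meets the minimum, no increase.
Costs and fees: 30% of $6,500 = $1,950
Total recovery: $6,500 + $1,950 = $8,450

$8,450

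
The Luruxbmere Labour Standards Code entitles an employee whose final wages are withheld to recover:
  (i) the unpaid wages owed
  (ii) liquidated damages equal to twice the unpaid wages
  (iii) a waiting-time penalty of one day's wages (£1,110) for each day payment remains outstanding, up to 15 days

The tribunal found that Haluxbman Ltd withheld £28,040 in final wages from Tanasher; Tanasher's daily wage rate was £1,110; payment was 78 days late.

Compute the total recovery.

£100,770

Doubled: 2 × £28,040 = £56,080
Penalty days: min(78, 15) = 15
Waiting-time penalty: 15 × £1,110 = £16,650
Total award: £28,040 + £56,080 + £16,650 = £100,770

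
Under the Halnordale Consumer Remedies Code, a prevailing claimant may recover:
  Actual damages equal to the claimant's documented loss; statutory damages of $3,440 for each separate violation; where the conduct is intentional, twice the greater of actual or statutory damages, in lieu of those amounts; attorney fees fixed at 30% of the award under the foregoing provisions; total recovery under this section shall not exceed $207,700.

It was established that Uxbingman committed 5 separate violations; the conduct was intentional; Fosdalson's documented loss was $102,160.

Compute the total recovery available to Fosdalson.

Statutory damages: 5 × $3,440 = $17,200
Greater of actual damages ($102,160) or statutory damages ($17,200): $102,160
Doubled: 2 × $102,160 = $204,320
Attorney fees: 30% of $204,320 = $61,296
Total before cap: $204,320 + $61,296 = $265,616
Cap at $207,700: $265,616 exceeds the cap → $207,700

Total recovery: $207,700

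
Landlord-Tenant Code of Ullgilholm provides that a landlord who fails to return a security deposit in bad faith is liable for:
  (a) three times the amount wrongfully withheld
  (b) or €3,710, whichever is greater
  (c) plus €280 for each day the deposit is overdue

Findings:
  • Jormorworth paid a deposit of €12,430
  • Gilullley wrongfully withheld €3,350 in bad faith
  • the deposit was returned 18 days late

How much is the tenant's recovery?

€15,090

Trebled: 3 × €3,350 = €10,050
Minimum €3,710: €10,050 meets the minimum, no increase.
Late-return penalty: 18 × €280 = €5,040
Damages plus late penalty: €10,050 + €5,040 = €15,090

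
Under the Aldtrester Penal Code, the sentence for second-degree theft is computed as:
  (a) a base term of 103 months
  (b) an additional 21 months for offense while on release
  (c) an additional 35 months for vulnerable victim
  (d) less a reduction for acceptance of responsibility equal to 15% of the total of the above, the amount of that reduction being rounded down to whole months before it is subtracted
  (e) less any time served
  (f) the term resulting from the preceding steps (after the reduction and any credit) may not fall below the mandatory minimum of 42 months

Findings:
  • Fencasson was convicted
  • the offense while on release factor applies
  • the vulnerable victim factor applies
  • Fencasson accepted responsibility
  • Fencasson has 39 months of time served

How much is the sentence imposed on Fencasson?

Offense while on release enhancement: +21 months
Vulnerable victim enhancement: +35 months
Adjusted term: 103 months + 21 months + 35 months = 159 months
Acceptance of responsibility reduction: 15% of 159 months = 23 months (rounded down)
After reduction: 159 − 23 = 136 months
Less time served: 136 months − 39 months = 97 months
Minimum 42 months: 97 months meets the minimum, no increase.

97 months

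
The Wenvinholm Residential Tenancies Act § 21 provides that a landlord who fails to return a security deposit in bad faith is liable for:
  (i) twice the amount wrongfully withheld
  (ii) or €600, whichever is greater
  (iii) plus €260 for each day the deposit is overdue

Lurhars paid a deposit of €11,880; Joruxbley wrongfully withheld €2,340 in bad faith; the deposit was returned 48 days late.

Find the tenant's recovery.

€17,160

Doubled: 2 × €2,340 = €4,680
Minimum €600: €4,680 meets the minimum, no increase.
Late-return penalty: 48 × €260 = €12,480
Damages plus late penalty: €4,680 + €12,480 = €17,160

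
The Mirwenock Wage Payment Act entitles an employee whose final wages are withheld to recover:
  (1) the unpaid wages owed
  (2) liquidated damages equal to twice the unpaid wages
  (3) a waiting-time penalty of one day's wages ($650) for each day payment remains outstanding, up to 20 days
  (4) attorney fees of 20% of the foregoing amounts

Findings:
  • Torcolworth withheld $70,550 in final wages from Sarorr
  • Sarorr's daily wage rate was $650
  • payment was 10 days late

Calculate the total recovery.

Doubled: 2 × $70,550 = $141,100
Penalty days: min(10, 20) = 10
Waiting-time penalty: 10 × $650 = $6,500
Subtotal: $70,550 + $141,100 + $6,500 = $218,150
Attorney fees: 20% of $218,150 = $43,630
Total award: $218,150 + $43,630 = $261,780

Total award: $261,780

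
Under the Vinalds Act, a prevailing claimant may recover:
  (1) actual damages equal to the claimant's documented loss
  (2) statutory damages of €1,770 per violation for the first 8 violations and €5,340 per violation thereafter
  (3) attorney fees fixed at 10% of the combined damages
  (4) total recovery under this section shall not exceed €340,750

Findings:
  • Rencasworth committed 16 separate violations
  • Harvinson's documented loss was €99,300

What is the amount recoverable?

First 8 violations: 8 × €1,770 = €14,160
Remaining violations: (16 − 8) × €5,340 = €42,720
Statutory damages: €14,160 + €42,720 = €56,880
Combined damages: €99,300 + €56,880 = €156,180
Attorney fees: 10% of €156,180 = €15,618
Total before cap: €156,180 + €15,618 = €171,798
Cap at €340,750: €171,798 is within the cap, no reduction.

€171,798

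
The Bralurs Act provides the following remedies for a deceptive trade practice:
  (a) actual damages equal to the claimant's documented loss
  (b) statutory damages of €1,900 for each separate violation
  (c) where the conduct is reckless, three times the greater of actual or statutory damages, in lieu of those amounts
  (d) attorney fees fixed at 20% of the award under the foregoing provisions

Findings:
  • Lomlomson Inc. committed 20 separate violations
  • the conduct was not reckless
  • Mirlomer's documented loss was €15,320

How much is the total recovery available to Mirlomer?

Statutory damages: 20 × €1,900 = €38,000
Conduct not reckless: the in-lieu enhancement does not apply.
Actual plus statutory damages: €15,320 + €38,000 = €53,320
Attorney fees: 20% of €53,320 = €10,664
Total recovery: €53,320 + €10,664 = €63,984

€63,984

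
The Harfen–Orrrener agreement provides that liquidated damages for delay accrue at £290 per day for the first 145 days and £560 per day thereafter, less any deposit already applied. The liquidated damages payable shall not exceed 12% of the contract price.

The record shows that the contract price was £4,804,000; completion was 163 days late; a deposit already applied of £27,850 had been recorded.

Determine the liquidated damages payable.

First 145 days: 145 × £290 = £42,050
Remaining days: (163 − 145) × £560 = £10,080
Accrued per-day damages: £42,050 + £10,080 = £52,130
Less deposit already applied: £52,130 − £27,850 = £24,280
Cap: 12% of £4,804,000 = £576,480
Cap at £576,480: £24,280 is within the cap, no reduction.

£24,280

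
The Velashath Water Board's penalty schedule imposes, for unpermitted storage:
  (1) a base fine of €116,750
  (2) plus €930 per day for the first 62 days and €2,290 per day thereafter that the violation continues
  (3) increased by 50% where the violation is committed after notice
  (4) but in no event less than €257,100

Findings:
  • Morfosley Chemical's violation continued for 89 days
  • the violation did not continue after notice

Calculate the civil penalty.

First 62 days: 62 × €930 = €57,660
Remaining days: (89 − 62) × €2,290 = €61,830
Per-day component: €57,660 + €61,830 = €119,490
Base plus per-day: €116,750 + €119,490 = €236,240
The violation did not continue after notice: no 50% increase.
Minimum €257,100: €236,240 is below the minimum → €257,100

Civil penalty: €257,100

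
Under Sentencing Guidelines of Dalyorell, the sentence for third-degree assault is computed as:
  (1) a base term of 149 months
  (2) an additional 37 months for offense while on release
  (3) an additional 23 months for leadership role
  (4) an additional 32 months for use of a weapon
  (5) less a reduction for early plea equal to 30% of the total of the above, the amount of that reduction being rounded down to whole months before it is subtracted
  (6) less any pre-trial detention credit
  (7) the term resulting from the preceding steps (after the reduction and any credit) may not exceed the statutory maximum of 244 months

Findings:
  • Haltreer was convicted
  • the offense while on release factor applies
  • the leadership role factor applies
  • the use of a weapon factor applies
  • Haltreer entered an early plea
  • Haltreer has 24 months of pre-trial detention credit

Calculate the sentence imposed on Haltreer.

Sentence: 145 months

Offense while on release enhancement: +37 months
Leadership role enhancement: +23 months
Use of a weapon enhancement: +32 months
Adjusted term: 149 months + 37 months + 23 months + 32 months = 241 months
Early plea reduction: 30% of 241 months = 72 months (rounded down)
After reduction: 241 − 72 = 169 months
Less pre-trial detention credit: 169 months − 24 months = 145 months
Cap at 244 months: 145 months is within the cap, no reduction.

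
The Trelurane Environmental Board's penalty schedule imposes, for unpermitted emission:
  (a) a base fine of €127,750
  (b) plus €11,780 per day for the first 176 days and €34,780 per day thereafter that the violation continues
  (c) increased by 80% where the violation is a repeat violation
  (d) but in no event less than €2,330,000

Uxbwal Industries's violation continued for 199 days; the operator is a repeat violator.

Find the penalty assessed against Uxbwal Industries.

€5,401,746

First 176 days: 176 × €11,780 = €2,073,280
Remaining days: (199 − 176) × €34,780 = €799,940
Per-day component: €2,073,280 + €799,940 = €2,873,220
Base plus per-day: €127,750 + €2,873,220 = €3,000,970
Enhancement: 80% of €3,000,970 = €2,400,776
Enhanced fine: €3,000,970 + €2,400,776 = €5,401,746
Minimum €2,330,000: €5,401,746 meets the minimum, no increase.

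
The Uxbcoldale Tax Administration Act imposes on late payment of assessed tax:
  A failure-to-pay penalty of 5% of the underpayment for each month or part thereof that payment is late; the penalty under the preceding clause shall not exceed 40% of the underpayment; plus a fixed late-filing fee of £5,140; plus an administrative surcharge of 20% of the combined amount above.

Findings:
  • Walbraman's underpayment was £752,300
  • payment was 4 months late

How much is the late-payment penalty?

£186,720

Accrued rate: 5% × 4 = 20%, capped at 40% → 20%
Failure-to-pay penalty: 20% of £752,300 = £150,460
Penalty before surcharge: £150,460 + £5,140 = £155,600
Administrative surcharge: 20% of £155,600 = £31,120
Total penalty: £155,600 + £31,120 = £186,720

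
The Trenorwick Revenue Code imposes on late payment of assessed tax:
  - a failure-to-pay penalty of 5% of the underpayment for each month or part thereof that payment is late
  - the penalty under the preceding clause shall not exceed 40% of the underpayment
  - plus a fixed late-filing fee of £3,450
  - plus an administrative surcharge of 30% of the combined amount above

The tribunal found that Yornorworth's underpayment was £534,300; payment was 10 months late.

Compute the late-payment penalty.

£282,321

Accrued rate: 5% × 10 = 50%, capped at 40% → 40%
Failure-to-pay penalty: 40% of £534,300 = £213,720
Penalty before surcharge: £213,720 + £3,450 = £217,170
Administrative surcharge: 30% of £217,170 = £65,151
Total penalty: £217,170 + £65,151 = £282,321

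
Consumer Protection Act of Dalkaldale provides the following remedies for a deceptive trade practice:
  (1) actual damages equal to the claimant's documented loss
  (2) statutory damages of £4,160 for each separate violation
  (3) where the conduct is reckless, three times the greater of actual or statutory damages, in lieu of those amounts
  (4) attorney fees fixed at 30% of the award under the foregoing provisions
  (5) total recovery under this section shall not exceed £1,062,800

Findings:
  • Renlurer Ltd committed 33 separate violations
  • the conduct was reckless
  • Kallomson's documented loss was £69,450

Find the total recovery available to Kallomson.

£535,392

Statutory damages: 33 × £4,160 = £137,280
Greater of actual damages (£69,450) or statutory damages (£137,280): £137,280
Trebled: 3 × £137,280 = £411,840
Attorney fees: 30% of £411,840 = £123,552
Total before cap: £411,840 + £123,552 = £535,392
Cap at £1,062,800: £535,392 is within the cap, no reduction.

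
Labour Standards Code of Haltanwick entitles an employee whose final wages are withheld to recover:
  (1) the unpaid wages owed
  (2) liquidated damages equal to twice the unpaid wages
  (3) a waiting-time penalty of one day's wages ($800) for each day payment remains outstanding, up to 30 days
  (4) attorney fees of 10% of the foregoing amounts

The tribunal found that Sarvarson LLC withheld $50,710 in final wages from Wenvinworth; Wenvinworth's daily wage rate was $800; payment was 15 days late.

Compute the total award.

Doubled: 2 × $50,710 = $101,420
Penalty days: min(15, 30) = 15
Waiting-time penalty: 15 × $800 = $12,000
Subtotal: $50,710 + $101,420 + $12,000 = $164,130
Attorney fees: 10% of $164,130 = $16,413
Total award: $164,130 + $16,413 = $180,543

$180,543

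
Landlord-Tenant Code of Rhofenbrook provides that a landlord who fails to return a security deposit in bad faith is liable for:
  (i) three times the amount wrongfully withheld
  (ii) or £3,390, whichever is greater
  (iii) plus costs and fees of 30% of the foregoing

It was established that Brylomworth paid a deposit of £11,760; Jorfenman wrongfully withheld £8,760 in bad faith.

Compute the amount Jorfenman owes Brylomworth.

Trebled: 3 × £8,760 = £26,280
Minimum £3,390: £26,280 meets the minimum, no increase.
Costs and fees: 30% of £26,280 = £7,884
Total recovery: £26,280 + £7,884 = £34,164

£34,164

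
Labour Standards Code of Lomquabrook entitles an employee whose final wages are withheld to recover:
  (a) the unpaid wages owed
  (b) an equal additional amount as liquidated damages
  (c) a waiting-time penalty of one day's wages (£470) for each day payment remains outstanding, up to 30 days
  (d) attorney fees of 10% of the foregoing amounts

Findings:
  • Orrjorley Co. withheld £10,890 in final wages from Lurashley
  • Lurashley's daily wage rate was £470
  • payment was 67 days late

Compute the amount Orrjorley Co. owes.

£39,468

Liquidated damages (equal amount): £10,890
Penalty days: min(67, 30) = 30
Waiting-time penalty: 30 × £470 = £14,100
Subtotal: £10,890 + £10,890 + £14,100 = £35,880
Attorney fees: 10% of £35,880 = £3,588
Total award: £35,880 + £3,588 = £39,468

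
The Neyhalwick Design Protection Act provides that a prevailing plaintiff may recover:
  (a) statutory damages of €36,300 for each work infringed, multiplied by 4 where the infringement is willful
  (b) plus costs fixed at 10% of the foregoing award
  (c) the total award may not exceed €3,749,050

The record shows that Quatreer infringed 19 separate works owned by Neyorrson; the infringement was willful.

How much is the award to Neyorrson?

€3,034,680

Statutory damages: 19 × €36,300 = €689,700
Multiplied by 4: 4 × €689,700 = €2,758,800
Costs: 10% of €2,758,800 = €275,880
Award plus costs: €2,758,800 + €275,880 = €3,034,680
Cap at €3,749,050: €3,034,680 is within the cap, no reduction.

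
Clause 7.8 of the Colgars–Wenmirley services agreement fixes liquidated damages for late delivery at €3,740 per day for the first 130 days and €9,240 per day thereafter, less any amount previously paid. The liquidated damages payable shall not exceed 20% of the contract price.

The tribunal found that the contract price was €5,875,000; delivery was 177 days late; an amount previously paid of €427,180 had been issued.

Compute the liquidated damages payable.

€493,300

First 130 days: 130 × €3,740 = €486,200
Remaining days: (177 − 130) × €9,240 = €434,280
Accrued per-day damages: €486,200 + €434,280 = €920,480
Less amount previously paid: €920,480 − €427,180 = €493,300
Cap: 20% of €5,875,000 = €1,175,000
Cap at €1,175,000: €493,300 is within the cap, no reduction.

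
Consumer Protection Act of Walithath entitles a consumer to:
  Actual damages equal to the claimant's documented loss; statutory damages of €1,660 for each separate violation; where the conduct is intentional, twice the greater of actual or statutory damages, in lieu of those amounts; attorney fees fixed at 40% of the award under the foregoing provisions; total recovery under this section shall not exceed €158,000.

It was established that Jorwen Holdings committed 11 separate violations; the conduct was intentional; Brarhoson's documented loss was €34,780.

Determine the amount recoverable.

€97,384

Statutory damages: 11 × €1,660 = €18,260
Greater of actual damages (€34,780) or statutory damages (€18,260): €34,780
Doubled: 2 × €34,780 = €69,560
Attorney fees: 40% of €69,560 = €27,824
Total before cap: €69,560 + €27,824 = €97,384
Cap at €158,000: €97,384 is within the cap, no reduction.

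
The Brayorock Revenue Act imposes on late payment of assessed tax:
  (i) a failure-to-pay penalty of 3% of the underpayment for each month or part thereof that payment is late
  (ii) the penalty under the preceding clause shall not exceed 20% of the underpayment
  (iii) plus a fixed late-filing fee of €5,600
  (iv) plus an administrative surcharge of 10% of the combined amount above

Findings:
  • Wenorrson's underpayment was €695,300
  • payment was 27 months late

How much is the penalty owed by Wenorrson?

Accrued rate: 3% × 27 = 81%, capped at 20% → 20%
Failure-to-pay penalty: 20% of €695,300 = €139,060
Penalty before surcharge: €139,060 + €5,600 = €144,660
Administrative surcharge: 10% of €144,660 = €14,466
Total penalty: €144,660 + €14,466 = €159,126

€159,126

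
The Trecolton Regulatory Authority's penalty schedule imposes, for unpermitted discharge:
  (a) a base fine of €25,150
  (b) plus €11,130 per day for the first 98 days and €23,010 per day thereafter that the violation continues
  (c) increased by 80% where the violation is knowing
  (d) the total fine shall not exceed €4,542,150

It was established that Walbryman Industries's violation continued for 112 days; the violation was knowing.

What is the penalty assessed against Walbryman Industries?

€2,588,454

First 98 days: 98 × €11,130 = €1,090,740
Remaining days: (112 − 98) × €23,010 = €322,140
Per-day component: €1,090,740 + €322,140 = €1,412,880
Base plus per-day: €25,150 + €1,412,880 = €1,438,030
Enhancement: 80% of €1,438,030 = €1,150,424
Enhanced fine: €1,438,030 + €1,150,424 = €2,588,454
Cap at €4,542,150: €2,588,454 is within the cap, no reduction.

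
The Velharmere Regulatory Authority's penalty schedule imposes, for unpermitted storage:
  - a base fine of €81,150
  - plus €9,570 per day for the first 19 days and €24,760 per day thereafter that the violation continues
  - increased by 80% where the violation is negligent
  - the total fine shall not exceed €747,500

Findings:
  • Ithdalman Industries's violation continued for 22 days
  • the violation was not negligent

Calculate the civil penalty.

€337,260

First 19 days: 19 × €9,570 = €181,830
Remaining days: (22 − 19) × €24,760 = €74,280
Per-day component: €181,830 + €74,280 = €256,110
Base plus per-day: €81,150 + €256,110 = €337,260
The violation was not negligent: no 80% increase.
Cap at €747,500: €337,260 is within the cap, no reduction.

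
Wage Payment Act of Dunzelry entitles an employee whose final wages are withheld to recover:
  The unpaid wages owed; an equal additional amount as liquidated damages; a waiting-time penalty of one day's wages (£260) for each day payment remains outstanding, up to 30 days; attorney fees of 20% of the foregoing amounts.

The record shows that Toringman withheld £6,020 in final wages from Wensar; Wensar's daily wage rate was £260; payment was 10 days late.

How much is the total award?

£17,568

Liquidated damages (equal amount): £6,020
Penalty days: min(10, 30) = 10
Waiting-time penalty: 10 × £260 = £2,600
Subtotal: £6,020 + £6,020 + £2,600 = £14,640
Attorney fees: 20% of £14,640 = £2,928
Total award: £14,640 + £2,928 = £17,568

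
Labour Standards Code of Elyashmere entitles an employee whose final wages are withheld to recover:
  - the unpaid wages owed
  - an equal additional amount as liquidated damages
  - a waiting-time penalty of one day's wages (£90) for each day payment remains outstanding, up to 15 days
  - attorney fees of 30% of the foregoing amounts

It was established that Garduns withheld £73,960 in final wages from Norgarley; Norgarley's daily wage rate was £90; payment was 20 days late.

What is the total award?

Liquidated damages (equal amount): £73,960
Penalty days: min(20, 15) = 15
Waiting-time penalty: 15 × £90 = £1,350
Subtotal: £73,960 + £73,960 + £1,350 = £149,270
Attorney fees: 30% of £149,270 = £44,781
Total award: £149,270 + £44,781 = £194,051

Total award: £194,051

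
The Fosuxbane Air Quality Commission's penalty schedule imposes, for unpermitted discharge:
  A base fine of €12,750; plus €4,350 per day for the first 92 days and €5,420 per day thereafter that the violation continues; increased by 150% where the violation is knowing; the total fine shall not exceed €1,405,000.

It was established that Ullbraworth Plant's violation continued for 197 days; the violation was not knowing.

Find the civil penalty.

Civil penalty: €982,050

First 92 days: 92 × €4,350 = €400,200
Remaining days: (197 − 92) × €5,420 = €569,100
Per-day component: €400,200 + €569,100 = €969,300
Base plus per-day: €12,750 + €969,300 = €982,050
The violation was not knowing: no 150% increase.
Cap at €1,405,000: €982,050 is within the cap, no reduction.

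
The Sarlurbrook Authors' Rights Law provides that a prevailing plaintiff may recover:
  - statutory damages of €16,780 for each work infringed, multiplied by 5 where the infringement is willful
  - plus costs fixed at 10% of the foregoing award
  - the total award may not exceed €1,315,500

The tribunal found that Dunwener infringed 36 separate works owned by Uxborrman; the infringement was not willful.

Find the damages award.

Award: €664,488

Statutory damages: 36 × €16,780 = €604,080
Infringement not willful: no ×5 enhancement.
Costs: 10% of €604,080 = €60,408
Award plus costs: €604,080 + €60,408 = €664,488
Cap at €1,315,500: €664,488 is within the cap, no reduction.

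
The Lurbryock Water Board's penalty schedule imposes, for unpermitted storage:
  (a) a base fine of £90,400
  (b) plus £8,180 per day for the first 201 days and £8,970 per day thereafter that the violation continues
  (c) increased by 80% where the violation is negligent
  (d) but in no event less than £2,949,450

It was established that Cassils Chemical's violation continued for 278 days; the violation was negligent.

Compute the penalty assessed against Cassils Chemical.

First 201 days: 201 × £8,180 = £1,644,180
Remaining days: (278 − 201) × £8,970 = £690,690
Per-day component: £1,644,180 + £690,690 = £2,334,870
Base plus per-day: £90,400 + £2,334,870 = £2,425,270
Enhancement: 80% of £2,425,270 = £1,940,216
Enhanced fine: £2,425,270 + £1,940,216 = £4,365,486
Minimum £2,949,450: £4,365,486 meets the minimum, no increase.

£4,365,486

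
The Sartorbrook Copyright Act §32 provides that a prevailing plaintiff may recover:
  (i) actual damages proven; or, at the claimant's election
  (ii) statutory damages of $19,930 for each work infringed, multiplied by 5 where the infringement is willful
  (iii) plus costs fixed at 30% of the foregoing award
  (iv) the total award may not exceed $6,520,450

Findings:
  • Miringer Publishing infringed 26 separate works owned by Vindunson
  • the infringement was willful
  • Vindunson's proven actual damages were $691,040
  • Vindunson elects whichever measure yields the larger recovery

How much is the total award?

$3,368,170

Statutory damages: 26 × $19,930 = $518,180
Multiplied by 5: 5 × $518,180 = $2,590,900
Greater of actual damages ($691,040) or enhanced statutory damages ($2,590,900): $2,590,900
Costs: 30% of $2,590,900 = $777,270
Award plus costs: $2,590,900 + $777,270 = $3,368,170
Cap at $6,520,450: $3,368,170 is within the cap, no reduction.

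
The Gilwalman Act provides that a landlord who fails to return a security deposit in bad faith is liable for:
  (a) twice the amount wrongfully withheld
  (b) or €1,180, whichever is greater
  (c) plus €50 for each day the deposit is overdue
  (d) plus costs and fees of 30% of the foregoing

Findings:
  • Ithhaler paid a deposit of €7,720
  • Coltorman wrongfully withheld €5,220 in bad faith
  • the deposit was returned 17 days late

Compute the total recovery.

€14,677

Doubled: 2 × €5,220 = €10,440
Minimum €1,180: €10,440 meets the minimum, no increase.
Late-return penalty: 17 × €50 = €850
Damages plus late penalty: €10,440 + €850 = €11,290
Costs and fees: 30% of €11,290 = €3,387
Total recovery: €11,290 + €3,387 = €14,677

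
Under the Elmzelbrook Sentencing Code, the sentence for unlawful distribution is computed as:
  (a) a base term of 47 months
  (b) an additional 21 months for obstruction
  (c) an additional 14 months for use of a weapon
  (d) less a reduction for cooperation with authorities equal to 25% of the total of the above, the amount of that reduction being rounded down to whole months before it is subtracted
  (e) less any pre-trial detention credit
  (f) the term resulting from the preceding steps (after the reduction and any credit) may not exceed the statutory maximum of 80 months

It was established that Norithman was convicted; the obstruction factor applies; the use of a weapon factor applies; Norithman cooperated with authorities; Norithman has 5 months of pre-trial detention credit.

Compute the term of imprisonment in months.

Obstruction enhancement: +21 months
Use of a weapon enhancement: +14 months
Adjusted term: 47 months + 21 months + 14 months = 82 months
Cooperation with authorities reduction: 25% of 82 months = 20 months (rounded down)
After reduction: 82 − 20 = 62 months
Less pre-trial detention credit: 62 months − 5 months = 57 months
Cap at 80 months: 57 months is within the cap, no reduction.

57 months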